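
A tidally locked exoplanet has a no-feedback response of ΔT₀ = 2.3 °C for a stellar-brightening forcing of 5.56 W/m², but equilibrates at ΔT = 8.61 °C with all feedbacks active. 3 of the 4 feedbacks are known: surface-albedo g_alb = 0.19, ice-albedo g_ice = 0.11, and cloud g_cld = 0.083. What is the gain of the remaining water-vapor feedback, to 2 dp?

0.35

Amplification A = ΔT/ΔT₀ = 8.61/2.3 = 3.743.
Total gain g = 1 − 1/A = 1 − 1/3.743 = 0.7328.
Known gains sum to 0.19 + 0.11 + 0.083 = 0.383.
g_wv = 0.7328 − 0.383 = 0.35.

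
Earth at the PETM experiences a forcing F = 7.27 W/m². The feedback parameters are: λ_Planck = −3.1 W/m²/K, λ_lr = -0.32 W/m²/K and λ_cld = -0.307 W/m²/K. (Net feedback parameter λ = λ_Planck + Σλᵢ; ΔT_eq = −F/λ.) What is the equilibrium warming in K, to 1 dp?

Net feedback parameter λ = (−3.1) + (-0.32) + (-0.307) = -3.727 W/m²/K.
ΔT = −F/λ = −7.27/(-3.727) = 2.0 K.

2.0 K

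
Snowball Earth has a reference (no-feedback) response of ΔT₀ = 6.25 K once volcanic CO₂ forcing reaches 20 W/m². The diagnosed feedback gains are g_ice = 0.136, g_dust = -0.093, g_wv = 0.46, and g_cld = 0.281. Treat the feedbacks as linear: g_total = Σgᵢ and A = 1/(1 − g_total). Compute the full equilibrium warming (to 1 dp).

Total gain g = 0.136 − 0.093 + 0.46 + 0.281 = 0.784.
Amplification A = 1/(1 − 0.784) = 4.63.
ΔT = 6.25 × 4.63 = 28.9 K.

28.9 K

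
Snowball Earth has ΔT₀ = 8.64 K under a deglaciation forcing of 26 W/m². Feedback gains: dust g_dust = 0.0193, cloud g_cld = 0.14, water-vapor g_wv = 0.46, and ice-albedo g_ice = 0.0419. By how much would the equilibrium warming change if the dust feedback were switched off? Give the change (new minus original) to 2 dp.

Original: g = 0.6612, ΔT = 8.64/(1−0.6612) = 25.5018 K.
Without dust: g' = 0.6419, ΔT' = 8.64/(1−0.6419) = 24.1273 K.
Change = 24.1273 − 25.5018 = -1.37 K.

-1.37 K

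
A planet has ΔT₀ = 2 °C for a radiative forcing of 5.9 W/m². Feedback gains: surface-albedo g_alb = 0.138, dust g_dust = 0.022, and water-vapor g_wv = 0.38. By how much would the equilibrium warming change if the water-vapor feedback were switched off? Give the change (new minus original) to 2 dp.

-1.97 °C

Original: g = 0.54, ΔT = 2/(1−0.54) = 4.3478 °C.
Without water-vapor: g' = 0.16, ΔT' = 2/(1−0.16) = 2.3810 °C.
Change = 2.3810 − 4.3478 = -1.97 °C.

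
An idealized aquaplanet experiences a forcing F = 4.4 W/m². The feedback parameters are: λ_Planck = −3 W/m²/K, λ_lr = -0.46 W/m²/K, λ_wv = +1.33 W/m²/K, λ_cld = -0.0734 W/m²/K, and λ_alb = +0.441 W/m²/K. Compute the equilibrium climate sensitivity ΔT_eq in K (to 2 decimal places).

2.50 K

Net feedback parameter λ = (−3) + (-0.46) + (+1.33) + (-0.0734) + (+0.441) = -1.7624 W/m²/K.
ΔT = −F/λ = −4.4/(-1.7624) = 2.50 K.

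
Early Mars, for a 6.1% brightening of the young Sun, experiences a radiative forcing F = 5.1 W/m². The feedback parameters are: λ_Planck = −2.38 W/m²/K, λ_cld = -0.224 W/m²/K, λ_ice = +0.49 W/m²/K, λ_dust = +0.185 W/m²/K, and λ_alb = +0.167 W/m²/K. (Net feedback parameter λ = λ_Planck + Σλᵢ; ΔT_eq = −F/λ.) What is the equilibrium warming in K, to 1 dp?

2.9 K

Net feedback parameter λ = (−2.38) + (-0.224) + (+0.49) + (+0.185) + (+0.167) = -1.762 W/m²/K.
ΔT = −F/λ = −5.1/(-1.762) = 2.9 K.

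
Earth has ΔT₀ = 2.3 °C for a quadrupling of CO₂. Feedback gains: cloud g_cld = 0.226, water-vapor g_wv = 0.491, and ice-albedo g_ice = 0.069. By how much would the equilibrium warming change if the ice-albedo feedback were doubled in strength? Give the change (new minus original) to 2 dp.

5.11 °C

Original: g = 0.786, ΔT = 2.3/(1−0.786) = 10.7477 °C.
With doubled ice-albedo: g' = 0.855, ΔT' = 2.3/(1−0.855) = 15.8621 °C.
Change = 15.8621 − 10.7477 = 5.11 °C.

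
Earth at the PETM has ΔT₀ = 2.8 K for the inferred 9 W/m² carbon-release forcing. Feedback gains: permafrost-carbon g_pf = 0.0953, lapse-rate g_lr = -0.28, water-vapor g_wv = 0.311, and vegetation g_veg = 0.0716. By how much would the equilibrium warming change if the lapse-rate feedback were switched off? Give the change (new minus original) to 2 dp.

1.87 K

Original: g = 0.1979, ΔT = 2.8/(1−0.1979) = 3.4908 K.
Without lapse-rate: g' = 0.4779, ΔT' = 2.8/(1−0.4779) = 5.3630 K.
Change = 5.3630 − 3.4908 = 1.87 K.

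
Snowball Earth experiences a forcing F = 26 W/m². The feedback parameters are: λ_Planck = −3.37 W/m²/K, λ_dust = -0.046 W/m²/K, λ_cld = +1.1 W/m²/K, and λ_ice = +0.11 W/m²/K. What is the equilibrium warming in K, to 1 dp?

Net feedback parameter λ = (−3.37) + (-0.046) + (+1.1) + (+0.11) = -2.206 W/m²/K.
ΔT = −F/λ = −26/(-2.206) = 11.8 K.

11.8 K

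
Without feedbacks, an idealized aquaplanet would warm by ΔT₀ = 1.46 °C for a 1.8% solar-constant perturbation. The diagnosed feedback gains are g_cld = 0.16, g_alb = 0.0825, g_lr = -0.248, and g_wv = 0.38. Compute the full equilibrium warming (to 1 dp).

Total gain g = 0.16 + 0.0825 − 0.248 + 0.38 = 0.3745.
Amplification A = 1/(1 − 0.3745) = 1.599.
ΔT = 1.46 × 1.599 = 2.3 °C.

2.3 °C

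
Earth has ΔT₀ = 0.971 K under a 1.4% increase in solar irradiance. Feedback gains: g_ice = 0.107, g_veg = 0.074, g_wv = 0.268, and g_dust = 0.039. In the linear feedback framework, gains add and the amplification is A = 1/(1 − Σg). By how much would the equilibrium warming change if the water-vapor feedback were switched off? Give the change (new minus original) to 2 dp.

Original: g = 0.488, ΔT = 0.971/(1−0.488) = 1.8965 K.
Without water-vapor: g' = 0.22, ΔT' = 0.971/(1−0.22) = 1.2449 K.
Change = 1.2449 − 1.8965 = -0.65 K.

-0.65 K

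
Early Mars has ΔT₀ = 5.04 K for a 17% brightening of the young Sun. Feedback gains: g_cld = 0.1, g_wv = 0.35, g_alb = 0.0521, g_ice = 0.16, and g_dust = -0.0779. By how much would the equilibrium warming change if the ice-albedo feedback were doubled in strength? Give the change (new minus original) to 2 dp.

7.58 K

Original: g = 0.5842, ΔT = 5.04/(1−0.5842) = 12.1212 K.
With doubled ice-albedo: g' = 0.7442, ΔT' = 5.04/(1−0.7442) = 19.7029 K.
Change = 19.7029 − 12.1212 = 7.58 K.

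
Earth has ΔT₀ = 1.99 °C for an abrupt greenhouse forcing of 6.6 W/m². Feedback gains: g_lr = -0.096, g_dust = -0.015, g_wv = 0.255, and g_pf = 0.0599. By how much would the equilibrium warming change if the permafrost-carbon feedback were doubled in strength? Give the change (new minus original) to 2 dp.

0.20 °C

Original: g = 0.2039, ΔT = 1.99/(1−0.2039) = 2.4997 °C.
With doubled permafrost-carbon: g' = 0.2638, ΔT' = 1.99/(1−0.2638) = 2.7031 °C.
Change = 2.7031 − 2.4997 = 0.20 °C.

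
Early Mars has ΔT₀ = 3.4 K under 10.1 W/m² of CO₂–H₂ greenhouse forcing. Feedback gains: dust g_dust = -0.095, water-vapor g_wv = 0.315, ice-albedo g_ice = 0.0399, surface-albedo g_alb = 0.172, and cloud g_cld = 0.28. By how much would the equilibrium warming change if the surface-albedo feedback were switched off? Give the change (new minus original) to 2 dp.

Original: g = 0.7119, ΔT = 3.4/(1−0.7119) = 11.8015 K.
Without surface-albedo: g' = 0.5399, ΔT' = 3.4/(1−0.5399) = 7.3897 K.
Change = 7.3897 − 11.8015 = -4.41 K.

-4.41 K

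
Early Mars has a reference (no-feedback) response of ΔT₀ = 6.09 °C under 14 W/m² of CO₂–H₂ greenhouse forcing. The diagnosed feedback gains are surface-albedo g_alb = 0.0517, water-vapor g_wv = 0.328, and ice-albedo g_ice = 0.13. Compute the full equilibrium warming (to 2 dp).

12.42 °C

Total gain g = 0.0517 + 0.328 + 0.13 = 0.5097.
Amplification A = 1/(1 − 0.5097) = 2.04.
ΔT = 6.09 × 2.04 = 12.42 °C.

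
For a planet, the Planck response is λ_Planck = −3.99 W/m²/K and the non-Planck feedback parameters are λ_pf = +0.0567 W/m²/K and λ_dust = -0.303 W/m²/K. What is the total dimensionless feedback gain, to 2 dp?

-0.06

Convert to gains: g_pf = 0.0567/3.99 = 0.01421; g_dust = -0.303/3.99 = -0.07594.
Total gain g = -0.06173.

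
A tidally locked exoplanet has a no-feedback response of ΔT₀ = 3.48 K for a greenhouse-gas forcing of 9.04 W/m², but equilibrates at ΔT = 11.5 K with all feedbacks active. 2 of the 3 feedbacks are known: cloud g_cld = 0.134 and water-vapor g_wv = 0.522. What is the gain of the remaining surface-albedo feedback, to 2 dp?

0.04

Amplification A = ΔT/ΔT₀ = 11.5/3.48 = 3.305.
Total gain g = 1 − 1/A = 1 − 1/3.305 = 0.6974.
Known gains sum to 0.134 + 0.522 = 0.656.
g_alb = 0.6974 − 0.656 = 0.04.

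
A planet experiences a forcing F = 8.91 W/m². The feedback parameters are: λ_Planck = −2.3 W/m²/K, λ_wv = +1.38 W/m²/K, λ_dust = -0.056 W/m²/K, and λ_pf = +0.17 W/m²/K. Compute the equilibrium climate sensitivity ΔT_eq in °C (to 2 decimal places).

11.05 °C

Net feedback parameter λ = (−2.3) + (+1.38) + (-0.056) + (+0.17) = -0.806 W/m²/K.
ΔT = −F/λ = −8.91/(-0.806) = 11.05 °C.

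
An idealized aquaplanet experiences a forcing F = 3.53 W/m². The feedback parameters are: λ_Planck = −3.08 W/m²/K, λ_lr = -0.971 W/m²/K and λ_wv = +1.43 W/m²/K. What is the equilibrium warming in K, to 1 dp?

1.3 K

Net feedback parameter λ = (−3.08) + (-0.971) + (+1.43) = -2.621 W/m²/K.
ΔT = −F/λ = −3.53/(-2.621) = 1.3 K.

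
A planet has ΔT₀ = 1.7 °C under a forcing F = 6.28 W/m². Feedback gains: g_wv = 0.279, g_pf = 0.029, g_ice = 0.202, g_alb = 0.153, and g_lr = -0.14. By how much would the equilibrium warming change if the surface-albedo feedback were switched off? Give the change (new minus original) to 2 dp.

Original: g = 0.523, ΔT = 1.7/(1−0.523) = 3.5639 °C.
Without surface-albedo: g' = 0.37, ΔT' = 1.7/(1−0.37) = 2.6984 °C.
Change = 2.6984 − 3.5639 = -0.87 °C.

-0.87 °C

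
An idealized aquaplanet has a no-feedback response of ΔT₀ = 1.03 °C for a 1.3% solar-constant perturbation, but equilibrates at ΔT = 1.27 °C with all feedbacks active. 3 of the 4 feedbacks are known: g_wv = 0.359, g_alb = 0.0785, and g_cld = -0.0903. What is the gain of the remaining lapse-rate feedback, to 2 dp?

Amplification A = ΔT/ΔT₀ = 1.27/1.03 = 1.233.
Total gain g = 1 − 1/A = 1 − 1/1.233 = 0.189.
Known gains sum to 0.359 + 0.0785 − 0.0903 = 0.3472.
g_lr = 0.189 − 0.3472 = -0.16.

-0.16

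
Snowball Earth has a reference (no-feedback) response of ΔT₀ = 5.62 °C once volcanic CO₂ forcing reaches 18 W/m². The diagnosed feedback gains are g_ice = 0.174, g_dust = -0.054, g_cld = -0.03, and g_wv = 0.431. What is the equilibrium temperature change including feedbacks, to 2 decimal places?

11.73 °C

Total gain g = 0.174 − 0.054 − 0.03 + 0.431 = 0.521.
Amplification A = 1/(1 − 0.521) = 2.088.
ΔT = 5.62 × 2.088 = 11.73 °C.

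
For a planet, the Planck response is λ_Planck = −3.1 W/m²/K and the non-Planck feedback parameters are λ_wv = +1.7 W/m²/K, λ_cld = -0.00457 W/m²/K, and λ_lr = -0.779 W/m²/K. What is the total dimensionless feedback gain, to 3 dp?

0.296

Convert to gains: g_wv = 1.7/3.1 = 0.5484; g_cld = -0.00457/3.1 = -0.001474; g_lr = -0.779/3.1 = -0.2513.
Total gain g = 0.295626.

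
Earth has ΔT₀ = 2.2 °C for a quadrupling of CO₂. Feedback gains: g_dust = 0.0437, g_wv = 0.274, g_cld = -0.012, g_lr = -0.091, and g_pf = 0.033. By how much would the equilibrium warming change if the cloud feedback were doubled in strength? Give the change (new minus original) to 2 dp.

-0.05 °C

Original: g = 0.2477, ΔT = 2.2/(1−0.2477) = 2.9244 °C.
With doubled cloud: g' = 0.2357, ΔT' = 2.2/(1−0.2357) = 2.8785 °C.
Change = 2.8785 − 2.9244 = -0.05 °C.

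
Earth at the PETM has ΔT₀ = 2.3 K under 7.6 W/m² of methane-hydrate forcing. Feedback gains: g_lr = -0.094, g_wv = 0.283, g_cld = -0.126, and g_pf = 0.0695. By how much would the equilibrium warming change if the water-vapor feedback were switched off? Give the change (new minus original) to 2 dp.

Original: g = 0.1325, ΔT = 2.3/(1−0.1325) = 2.6513 K.
Without water-vapor: g' = -0.1505, ΔT' = 2.3/(1+0.1505) = 1.9991 K.
Change = 1.9991 − 2.6513 = -0.65 K.

-0.65 K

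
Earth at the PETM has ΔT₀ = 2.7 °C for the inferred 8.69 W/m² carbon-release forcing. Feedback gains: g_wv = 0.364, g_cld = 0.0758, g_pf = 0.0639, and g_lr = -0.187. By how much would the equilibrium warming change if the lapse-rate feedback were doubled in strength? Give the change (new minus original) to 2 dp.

Original: g = 0.3167, ΔT = 2.7/(1−0.3167) = 3.9514 °C.
With doubled lapse-rate: g' = 0.1297, ΔT' = 2.7/(1−0.1297) = 3.1024 °C.
Change = 3.1024 − 3.9514 = -0.85 °C.

-0.85 °C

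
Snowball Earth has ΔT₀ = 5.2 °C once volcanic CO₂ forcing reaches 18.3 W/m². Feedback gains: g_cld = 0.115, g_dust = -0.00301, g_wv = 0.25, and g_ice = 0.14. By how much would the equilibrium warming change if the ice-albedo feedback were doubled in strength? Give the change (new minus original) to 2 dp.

Original: g = 0.50199, ΔT = 5.2/(1−0.50199) = 10.4416 °C.
With doubled ice-albedo: g' = 0.64199, ΔT' = 5.2/(1−0.64199) = 14.5247 °C.
Change = 14.5247 − 10.4416 = 4.08 °C.

4.08 °C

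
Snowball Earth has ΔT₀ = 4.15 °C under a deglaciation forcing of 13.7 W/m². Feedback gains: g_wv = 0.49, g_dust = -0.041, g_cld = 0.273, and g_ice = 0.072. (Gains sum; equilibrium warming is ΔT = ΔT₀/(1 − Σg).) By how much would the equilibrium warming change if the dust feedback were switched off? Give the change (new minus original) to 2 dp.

5.01 °C

Original: g = 0.794, ΔT = 4.15/(1−0.794) = 20.1456 °C.
Without dust: g' = 0.835, ΔT' = 4.15/(1−0.835) = 25.1515 °C.
Change = 25.1515 − 20.1456 = 5.01 °C.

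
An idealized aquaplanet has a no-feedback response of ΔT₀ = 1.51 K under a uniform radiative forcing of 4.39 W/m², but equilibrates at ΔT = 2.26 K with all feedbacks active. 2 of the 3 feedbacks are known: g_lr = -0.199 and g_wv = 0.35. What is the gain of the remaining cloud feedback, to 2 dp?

0.18

Amplification A = ΔT/ΔT₀ = 2.26/1.51 = 1.497.
Total gain g = 1 − 1/A = 1 − 1/1.497 = 0.332.
Known gains sum to -0.199 + 0.35 = 0.151.
g_cld = 0.332 − 0.151 = 0.18.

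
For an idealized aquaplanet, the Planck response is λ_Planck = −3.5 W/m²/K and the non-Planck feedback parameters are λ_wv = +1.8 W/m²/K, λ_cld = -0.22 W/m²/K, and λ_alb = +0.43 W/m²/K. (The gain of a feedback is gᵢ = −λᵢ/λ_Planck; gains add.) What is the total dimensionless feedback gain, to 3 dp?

Convert to gains: g_wv = 1.8/3.5 = 0.5143; g_cld = -0.22/3.5 = -0.06286; g_alb = 0.43/3.5 = 0.1229.
Total gain g = 0.57434.

0.574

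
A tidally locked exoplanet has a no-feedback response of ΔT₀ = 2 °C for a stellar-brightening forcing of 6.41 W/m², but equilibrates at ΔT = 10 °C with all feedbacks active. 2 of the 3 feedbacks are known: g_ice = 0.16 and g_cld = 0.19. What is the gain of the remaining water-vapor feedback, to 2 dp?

0.45

Amplification A = ΔT/ΔT₀ = 10/2 = 5.
Total gain g = 1 − 1/A = 1 − 1/5 = 0.8.
Known gains sum to 0.16 + 0.19 = 0.35.
g_wv = 0.8 − 0.35 = 0.45.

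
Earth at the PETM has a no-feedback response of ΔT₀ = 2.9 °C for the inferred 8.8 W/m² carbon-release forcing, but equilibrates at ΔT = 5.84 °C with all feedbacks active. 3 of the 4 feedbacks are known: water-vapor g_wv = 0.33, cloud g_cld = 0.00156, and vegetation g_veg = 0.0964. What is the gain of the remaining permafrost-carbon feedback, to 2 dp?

0.08

Amplification A = ΔT/ΔT₀ = 5.84/2.9 = 2.014.
Total gain g = 1 − 1/A = 1 − 1/2.014 = 0.5035.
Known gains sum to 0.33 + 0.00156 + 0.0964 = 0.42796.
g_pf = 0.5035 − 0.42796 = 0.08.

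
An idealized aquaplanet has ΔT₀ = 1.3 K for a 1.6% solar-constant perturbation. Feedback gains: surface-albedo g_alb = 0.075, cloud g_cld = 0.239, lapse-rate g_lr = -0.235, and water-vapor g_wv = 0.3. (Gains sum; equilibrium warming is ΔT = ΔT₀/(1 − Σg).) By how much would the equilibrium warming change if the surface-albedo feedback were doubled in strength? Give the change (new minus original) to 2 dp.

0.29 K

Original: g = 0.379, ΔT = 1.3/(1−0.379) = 2.0934 K.
With doubled surface-albedo: g' = 0.454, ΔT' = 1.3/(1−0.454) = 2.3810 K.
Change = 2.3810 − 2.0934 = 0.29 K.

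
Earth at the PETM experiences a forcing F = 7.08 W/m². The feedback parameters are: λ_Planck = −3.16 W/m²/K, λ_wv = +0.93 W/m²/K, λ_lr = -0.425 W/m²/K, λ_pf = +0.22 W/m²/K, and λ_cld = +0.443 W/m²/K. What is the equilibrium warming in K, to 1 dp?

3.6 K

Net feedback parameter λ = (−3.16) + (+0.93) + (-0.425) + (+0.22) + (+0.443) = -1.992 W/m²/K.
ΔT = −F/λ = −7.08/(-1.992) = 3.6 K.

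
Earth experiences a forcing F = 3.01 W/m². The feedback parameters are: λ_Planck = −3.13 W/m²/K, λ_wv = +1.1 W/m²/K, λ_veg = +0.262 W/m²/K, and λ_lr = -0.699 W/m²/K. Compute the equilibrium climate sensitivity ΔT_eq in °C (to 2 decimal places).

Net feedback parameter λ = (−3.13) + (+1.1) + (+0.262) + (-0.699) = -2.467 W/m²/K.
ΔT = −F/λ = −3.01/(-2.467) = 1.22 °C.

1.22 °C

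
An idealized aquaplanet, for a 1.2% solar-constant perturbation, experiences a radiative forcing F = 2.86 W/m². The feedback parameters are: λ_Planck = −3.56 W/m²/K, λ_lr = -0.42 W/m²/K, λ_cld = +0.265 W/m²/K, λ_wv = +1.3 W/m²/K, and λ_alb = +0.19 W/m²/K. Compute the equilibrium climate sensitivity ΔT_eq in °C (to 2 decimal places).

1.29 °C

Net feedback parameter λ = (−3.56) + (-0.42) + (+0.265) + (+1.3) + (+0.19) = -2.225 W/m²/K.
ΔT = −F/λ = −2.86/(-2.225) = 1.29 °C.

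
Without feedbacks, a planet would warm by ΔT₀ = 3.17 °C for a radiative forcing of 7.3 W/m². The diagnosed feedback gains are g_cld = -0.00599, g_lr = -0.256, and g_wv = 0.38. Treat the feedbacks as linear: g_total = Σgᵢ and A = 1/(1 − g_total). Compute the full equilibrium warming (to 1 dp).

3.6 °C

Total gain g = -0.00599 − 0.256 + 0.38 = 0.11801.
Amplification A = 1/(1 − 0.11801) = 1.134.
ΔT = 3.17 × 1.134 = 3.6 °C.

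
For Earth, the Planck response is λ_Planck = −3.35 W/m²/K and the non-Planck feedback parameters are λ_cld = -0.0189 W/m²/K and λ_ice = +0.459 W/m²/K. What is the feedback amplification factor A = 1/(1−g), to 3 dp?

Convert to gains: g_cld = -0.0189/3.35 = -0.005642; g_ice = 0.459/3.35 = 0.137.
Total gain g = 0.131358.
A = 1/(1 − 0.131358) = 1.151.

1.151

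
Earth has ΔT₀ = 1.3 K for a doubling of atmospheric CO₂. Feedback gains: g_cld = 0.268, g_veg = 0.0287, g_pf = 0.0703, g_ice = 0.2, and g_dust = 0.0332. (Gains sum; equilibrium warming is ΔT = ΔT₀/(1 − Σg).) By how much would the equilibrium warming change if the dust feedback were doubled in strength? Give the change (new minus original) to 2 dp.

0.29 K

Original: g = 0.6002, ΔT = 1.3/(1−0.6002) = 3.2516 K.
With doubled dust: g' = 0.6334, ΔT' = 1.3/(1−0.6334) = 3.5461 K.
Change = 3.5461 − 3.2516 = 0.29 K.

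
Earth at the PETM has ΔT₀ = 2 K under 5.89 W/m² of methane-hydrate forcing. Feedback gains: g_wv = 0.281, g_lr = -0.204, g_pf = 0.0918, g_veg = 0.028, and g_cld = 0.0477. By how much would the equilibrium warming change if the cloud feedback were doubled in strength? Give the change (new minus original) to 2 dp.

Original: g = 0.2445, ΔT = 2/(1−0.2445) = 2.6473 K.
With doubled cloud: g' = 0.2922, ΔT' = 2/(1−0.2922) = 2.8257 K.
Change = 2.8257 − 2.6473 = 0.18 K.

0.18 K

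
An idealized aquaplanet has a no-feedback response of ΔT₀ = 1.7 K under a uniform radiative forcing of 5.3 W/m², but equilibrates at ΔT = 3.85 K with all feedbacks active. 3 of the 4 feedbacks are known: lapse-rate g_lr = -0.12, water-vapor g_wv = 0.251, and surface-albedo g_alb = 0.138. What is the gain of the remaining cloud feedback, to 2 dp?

0.29

Amplification A = ΔT/ΔT₀ = 3.85/1.7 = 2.265.
Total gain g = 1 − 1/A = 1 − 1/2.265 = 0.5585.
Known gains sum to -0.12 + 0.251 + 0.138 = 0.269.
g_cld = 0.5585 − 0.269 = 0.29.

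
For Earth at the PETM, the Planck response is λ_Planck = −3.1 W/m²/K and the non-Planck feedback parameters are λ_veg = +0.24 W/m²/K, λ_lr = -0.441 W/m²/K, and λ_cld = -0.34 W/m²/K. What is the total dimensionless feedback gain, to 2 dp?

Convert to gains: g_veg = 0.24/3.1 = 0.07742; g_lr = -0.441/3.1 = -0.1423; g_cld = -0.34/3.1 = -0.1097.
Total gain g = -0.17458.

-0.17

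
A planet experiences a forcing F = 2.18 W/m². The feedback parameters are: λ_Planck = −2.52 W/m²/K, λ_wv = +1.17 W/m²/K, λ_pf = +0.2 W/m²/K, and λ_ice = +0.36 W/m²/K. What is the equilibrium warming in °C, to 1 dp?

2.8 °C

Net feedback parameter λ = (−2.52) + (+1.17) + (+0.2) + (+0.36) = -0.79 W/m²/K.
ΔT = −F/λ = −2.18/(-0.79) = 2.8 °C.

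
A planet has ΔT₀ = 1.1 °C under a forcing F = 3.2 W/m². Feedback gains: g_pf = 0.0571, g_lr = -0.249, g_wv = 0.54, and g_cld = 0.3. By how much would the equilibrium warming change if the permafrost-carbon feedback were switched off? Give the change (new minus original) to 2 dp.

Original: g = 0.6481, ΔT = 1.1/(1−0.6481) = 3.1259 °C.
Without permafrost-carbon: g' = 0.591, ΔT' = 1.1/(1−0.591) = 2.6895 °C.
Change = 2.6895 − 3.1259 = -0.44 °C.

-0.44 °C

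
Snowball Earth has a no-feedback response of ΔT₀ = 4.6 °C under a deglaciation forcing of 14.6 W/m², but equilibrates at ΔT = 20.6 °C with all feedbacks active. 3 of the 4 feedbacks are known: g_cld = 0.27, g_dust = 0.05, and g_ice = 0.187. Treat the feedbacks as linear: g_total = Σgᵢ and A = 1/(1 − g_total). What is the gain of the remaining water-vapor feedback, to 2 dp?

Amplification A = ΔT/ΔT₀ = 20.6/4.6 = 4.478.
Total gain g = 1 − 1/A = 1 − 1/4.478 = 0.7767.
Known gains sum to 0.27 + 0.05 + 0.187 = 0.507.
g_wv = 0.7767 − 0.507 = 0.27.

0.27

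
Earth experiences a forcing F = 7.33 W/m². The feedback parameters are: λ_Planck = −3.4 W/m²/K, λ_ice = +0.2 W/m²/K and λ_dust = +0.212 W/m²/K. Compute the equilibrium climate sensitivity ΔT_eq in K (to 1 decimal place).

2.5 K

Net feedback parameter λ = (−3.4) + (+0.2) + (+0.212) = -2.988 W/m²/K.
ΔT = −F/λ = −7.33/(-2.988) = 2.5 K.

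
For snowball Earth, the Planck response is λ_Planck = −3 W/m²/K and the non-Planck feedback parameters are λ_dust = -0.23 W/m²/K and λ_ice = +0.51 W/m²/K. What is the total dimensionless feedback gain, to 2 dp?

0.09

Convert to gains: g_dust = -0.23/3 = -0.07667; g_ice = 0.51/3 = 0.17.
Total gain g = 0.09333.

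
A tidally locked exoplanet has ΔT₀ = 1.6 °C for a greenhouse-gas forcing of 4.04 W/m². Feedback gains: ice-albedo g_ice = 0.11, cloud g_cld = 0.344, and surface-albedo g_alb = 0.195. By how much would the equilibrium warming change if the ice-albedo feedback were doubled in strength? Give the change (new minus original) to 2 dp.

2.08 °C

Original: g = 0.649, ΔT = 1.6/(1−0.649) = 4.5584 °C.
With doubled ice-albedo: g' = 0.759, ΔT' = 1.6/(1−0.759) = 6.6390 °C.
Change = 6.6390 − 4.5584 = 2.08 °C.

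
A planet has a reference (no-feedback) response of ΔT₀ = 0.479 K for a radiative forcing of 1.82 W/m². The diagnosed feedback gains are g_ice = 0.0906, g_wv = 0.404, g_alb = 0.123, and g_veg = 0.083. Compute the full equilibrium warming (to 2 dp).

1.60 K

Total gain g = 0.0906 + 0.404 + 0.123 + 0.083 = 0.7006.
Amplification A = 1/(1 − 0.7006) = 3.34.
ΔT = 0.479 × 3.34 = 1.60 K.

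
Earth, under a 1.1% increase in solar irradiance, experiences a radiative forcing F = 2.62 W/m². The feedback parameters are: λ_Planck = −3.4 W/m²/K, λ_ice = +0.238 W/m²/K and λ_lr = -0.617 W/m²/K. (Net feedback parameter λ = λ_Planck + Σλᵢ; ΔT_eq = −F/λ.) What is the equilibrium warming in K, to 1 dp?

Net feedback parameter λ = (−3.4) + (+0.238) + (-0.617) = -3.779 W/m²/K.
ΔT = −F/λ = −2.62/(-3.779) = 0.7 K.

0.7 K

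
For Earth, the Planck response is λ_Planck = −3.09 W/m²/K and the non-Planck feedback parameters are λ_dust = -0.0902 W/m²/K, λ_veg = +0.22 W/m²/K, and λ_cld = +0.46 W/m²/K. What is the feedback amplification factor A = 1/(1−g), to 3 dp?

Convert to gains: g_dust = -0.0902/3.09 = -0.02919; g_veg = 0.22/3.09 = 0.0712; g_cld = 0.46/3.09 = 0.1489.
Total gain g = 0.19091.
A = 1/(1 − 0.19091) = 1.236.

1.236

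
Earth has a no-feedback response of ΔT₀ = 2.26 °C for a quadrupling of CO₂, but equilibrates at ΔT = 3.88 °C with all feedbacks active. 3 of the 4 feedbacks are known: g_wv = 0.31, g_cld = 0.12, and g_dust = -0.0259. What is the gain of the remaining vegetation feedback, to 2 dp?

Amplification A = ΔT/ΔT₀ = 3.88/2.26 = 1.717.
Total gain g = 1 − 1/A = 1 − 1/1.717 = 0.4176.
Known gains sum to 0.31 + 0.12 − 0.0259 = 0.4041.
g_veg = 0.4176 − 0.4041 = 0.01.

0.01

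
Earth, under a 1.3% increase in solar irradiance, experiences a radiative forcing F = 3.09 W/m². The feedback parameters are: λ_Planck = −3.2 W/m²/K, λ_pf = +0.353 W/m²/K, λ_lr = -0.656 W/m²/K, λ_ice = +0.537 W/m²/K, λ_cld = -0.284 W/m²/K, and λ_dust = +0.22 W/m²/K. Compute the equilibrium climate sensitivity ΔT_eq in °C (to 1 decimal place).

1.0 °C

Net feedback parameter λ = (−3.2) + (+0.353) + (-0.656) + (+0.537) + (-0.284) + (+0.22) = -3.03 W/m²/K.
ΔT = −F/λ = −3.09/(-3.03) = 1.0 °C.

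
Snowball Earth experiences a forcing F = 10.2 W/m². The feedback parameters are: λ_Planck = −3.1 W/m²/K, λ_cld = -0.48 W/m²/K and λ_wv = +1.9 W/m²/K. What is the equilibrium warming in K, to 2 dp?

6.07 K

Net feedback parameter λ = (−3.1) + (-0.48) + (+1.9) = -1.68 W/m²/K.
ΔT = −F/λ = −10.2/(-1.68) = 6.07 K.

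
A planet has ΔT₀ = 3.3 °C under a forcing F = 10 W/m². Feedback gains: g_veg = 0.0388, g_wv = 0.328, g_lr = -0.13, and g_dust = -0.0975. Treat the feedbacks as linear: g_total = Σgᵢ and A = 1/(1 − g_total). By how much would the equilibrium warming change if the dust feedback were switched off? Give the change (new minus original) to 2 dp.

0.49 °C

Original: g = 0.1393, ΔT = 3.3/(1−0.1393) = 3.8341 °C.
Without dust: g' = 0.2368, ΔT' = 3.3/(1−0.2368) = 4.3239 °C.
Change = 4.3239 − 3.8341 = 0.49 °C.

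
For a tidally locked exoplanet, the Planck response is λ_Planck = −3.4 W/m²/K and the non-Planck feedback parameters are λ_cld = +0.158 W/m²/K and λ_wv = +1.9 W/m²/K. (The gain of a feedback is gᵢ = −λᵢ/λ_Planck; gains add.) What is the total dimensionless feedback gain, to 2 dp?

0.61

Convert to gains: g_cld = 0.158/3.4 = 0.04647; g_wv = 1.9/3.4 = 0.5588.
Total gain g = 0.60527.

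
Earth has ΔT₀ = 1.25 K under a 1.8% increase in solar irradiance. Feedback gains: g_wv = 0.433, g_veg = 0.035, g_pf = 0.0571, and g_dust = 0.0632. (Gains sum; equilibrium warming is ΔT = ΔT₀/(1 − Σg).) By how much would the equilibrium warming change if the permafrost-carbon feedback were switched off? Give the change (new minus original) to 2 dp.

Original: g = 0.5883, ΔT = 1.25/(1−0.5883) = 3.0362 K.
Without permafrost-carbon: g' = 0.5312, ΔT' = 1.25/(1−0.5312) = 2.6664 K.
Change = 2.6664 − 3.0362 = -0.37 K.

-0.37 K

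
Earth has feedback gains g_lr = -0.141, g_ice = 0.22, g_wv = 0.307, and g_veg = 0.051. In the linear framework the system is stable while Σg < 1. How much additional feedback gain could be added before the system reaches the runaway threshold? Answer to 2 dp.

0.56

Current total gain = -0.141 + 0.22 + 0.307 + 0.051 = 0.437.
Margin to runaway = 1 − 0.437 = 0.56.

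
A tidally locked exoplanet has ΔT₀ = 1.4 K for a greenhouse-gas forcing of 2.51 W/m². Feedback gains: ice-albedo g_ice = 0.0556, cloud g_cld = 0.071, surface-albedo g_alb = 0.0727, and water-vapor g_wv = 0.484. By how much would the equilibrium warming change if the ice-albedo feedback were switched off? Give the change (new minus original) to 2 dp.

Original: g = 0.6833, ΔT = 1.4/(1−0.6833) = 4.4206 K.
Without ice-albedo: g' = 0.6277, ΔT' = 1.4/(1−0.6277) = 3.7604 K.
Change = 3.7604 − 4.4206 = -0.66 K.

-0.66 K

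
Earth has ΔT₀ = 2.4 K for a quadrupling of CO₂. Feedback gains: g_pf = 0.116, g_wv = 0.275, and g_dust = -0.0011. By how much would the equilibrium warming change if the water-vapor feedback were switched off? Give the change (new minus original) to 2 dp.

Original: g = 0.3899, ΔT = 2.4/(1−0.3899) = 3.9338 K.
Without water-vapor: g' = 0.1149, ΔT' = 2.4/(1−0.1149) = 2.7116 K.
Change = 2.7116 − 3.9338 = -1.22 K.

-1.22 K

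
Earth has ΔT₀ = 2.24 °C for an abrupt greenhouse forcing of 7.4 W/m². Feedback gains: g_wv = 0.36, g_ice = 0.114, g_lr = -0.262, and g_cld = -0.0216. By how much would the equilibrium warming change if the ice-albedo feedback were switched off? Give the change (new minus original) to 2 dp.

Original: g = 0.1904, ΔT = 2.24/(1−0.1904) = 2.7668 °C.
Without ice-albedo: g' = 0.0764, ΔT' = 2.24/(1−0.0764) = 2.4253 °C.
Change = 2.4253 − 2.7668 = -0.34 °C.

-0.34 °C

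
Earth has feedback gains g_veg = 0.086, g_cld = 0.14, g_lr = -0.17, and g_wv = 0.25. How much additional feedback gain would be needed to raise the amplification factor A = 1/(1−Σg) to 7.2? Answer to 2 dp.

Current total gain = 0.306.
Target gain for A = 7.2: g* = 1 − 1/7.2 = 0.8611.
Additional gain needed = 0.8611 − 0.306 = 0.56.

0.56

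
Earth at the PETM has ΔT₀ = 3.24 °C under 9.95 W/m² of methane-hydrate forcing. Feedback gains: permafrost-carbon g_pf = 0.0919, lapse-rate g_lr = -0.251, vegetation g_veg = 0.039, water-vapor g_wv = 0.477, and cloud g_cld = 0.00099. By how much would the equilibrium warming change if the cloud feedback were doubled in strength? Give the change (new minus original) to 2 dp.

0.01 °C

Original: g = 0.35789, ΔT = 3.24/(1−0.35789) = 5.0459 °C.
With doubled cloud: g' = 0.35888, ΔT' = 3.24/(1−0.35888) = 5.0537 °C.
Change = 5.0537 − 5.0459 = 0.01 °C.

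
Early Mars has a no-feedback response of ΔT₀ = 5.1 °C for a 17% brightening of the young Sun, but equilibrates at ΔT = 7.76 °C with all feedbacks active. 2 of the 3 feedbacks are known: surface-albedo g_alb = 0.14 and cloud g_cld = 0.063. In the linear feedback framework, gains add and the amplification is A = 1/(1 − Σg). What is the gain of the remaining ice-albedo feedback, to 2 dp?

0.14

Amplification A = ΔT/ΔT₀ = 7.76/5.1 = 1.522.
Total gain g = 1 − 1/A = 1 − 1/1.522 = 0.343.
Known gains sum to 0.14 + 0.063 = 0.203.
g_ice = 0.343 − 0.203 = 0.14.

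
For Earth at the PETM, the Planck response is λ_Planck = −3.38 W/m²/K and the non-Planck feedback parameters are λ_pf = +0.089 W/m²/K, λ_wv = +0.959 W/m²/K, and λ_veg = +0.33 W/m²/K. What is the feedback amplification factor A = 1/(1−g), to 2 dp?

Convert to gains: g_pf = 0.089/3.38 = 0.02633; g_wv = 0.959/3.38 = 0.2837; g_veg = 0.33/3.38 = 0.09763.
Total gain g = 0.40766.
A = 1/(1 − 0.40766) = 1.69.

1.69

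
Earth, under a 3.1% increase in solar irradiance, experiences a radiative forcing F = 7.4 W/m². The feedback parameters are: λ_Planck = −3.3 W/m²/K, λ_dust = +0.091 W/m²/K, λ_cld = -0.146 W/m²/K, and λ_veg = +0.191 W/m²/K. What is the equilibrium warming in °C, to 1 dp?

2.3 °C

Net feedback parameter λ = (−3.3) + (+0.091) + (-0.146) + (+0.191) = -3.164 W/m²/K.
ΔT = −F/λ = −7.4/(-3.164) = 2.3 °C.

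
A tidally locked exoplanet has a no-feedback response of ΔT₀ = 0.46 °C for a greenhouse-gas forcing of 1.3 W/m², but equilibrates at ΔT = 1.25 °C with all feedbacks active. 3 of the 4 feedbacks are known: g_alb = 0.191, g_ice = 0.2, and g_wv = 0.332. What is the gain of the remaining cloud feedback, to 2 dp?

Amplification A = ΔT/ΔT₀ = 1.25/0.46 = 2.717.
Total gain g = 1 − 1/A = 1 − 1/2.717 = 0.6319.
Known gains sum to 0.191 + 0.2 + 0.332 = 0.723.
g_cld = 0.6319 − 0.723 = -0.09.

-0.09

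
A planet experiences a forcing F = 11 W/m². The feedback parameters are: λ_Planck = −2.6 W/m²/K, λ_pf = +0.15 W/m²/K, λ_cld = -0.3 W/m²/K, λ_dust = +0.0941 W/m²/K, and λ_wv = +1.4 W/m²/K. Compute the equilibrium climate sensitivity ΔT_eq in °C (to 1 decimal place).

8.8 °C

Net feedback parameter λ = (−2.6) + (+0.15) + (-0.3) + (+0.0941) + (+1.4) = -1.2559 W/m²/K.
ΔT = −F/λ = −11/(-1.2559) = 8.8 °C.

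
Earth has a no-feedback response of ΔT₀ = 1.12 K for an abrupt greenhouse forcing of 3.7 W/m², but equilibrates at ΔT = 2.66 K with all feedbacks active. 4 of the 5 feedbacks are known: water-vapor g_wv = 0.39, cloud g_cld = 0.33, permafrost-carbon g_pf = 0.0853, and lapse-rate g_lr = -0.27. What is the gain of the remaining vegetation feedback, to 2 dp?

0.04

Amplification A = ΔT/ΔT₀ = 2.66/1.12 = 2.375.
Total gain g = 1 − 1/A = 1 − 1/2.375 = 0.5789.
Known gains sum to 0.39 + 0.33 + 0.0853 − 0.27 = 0.5353.
g_veg = 0.5789 − 0.5353 = 0.04.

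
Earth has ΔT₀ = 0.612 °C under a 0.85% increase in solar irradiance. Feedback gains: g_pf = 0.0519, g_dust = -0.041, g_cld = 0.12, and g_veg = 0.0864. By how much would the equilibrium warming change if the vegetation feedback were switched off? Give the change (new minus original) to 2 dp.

Original: g = 0.2173, ΔT = 0.612/(1−0.2173) = 0.7819 °C.
Without vegetation: g' = 0.1309, ΔT' = 0.612/(1−0.1309) = 0.7042 °C.
Change = 0.7042 − 0.7819 = -0.08 °C.

-0.08 °C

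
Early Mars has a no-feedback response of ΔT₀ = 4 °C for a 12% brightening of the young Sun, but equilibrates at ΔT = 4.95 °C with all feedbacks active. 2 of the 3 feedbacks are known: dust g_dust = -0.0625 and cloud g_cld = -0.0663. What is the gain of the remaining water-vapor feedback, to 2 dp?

0.32

Amplification A = ΔT/ΔT₀ = 4.95/4 = 1.238.
Total gain g = 1 − 1/A = 1 − 1/1.238 = 0.1922.
Known gains sum to -0.0625 − 0.0663 = -0.1288.
g_wv = 0.1922 + 0.1288 = 0.32.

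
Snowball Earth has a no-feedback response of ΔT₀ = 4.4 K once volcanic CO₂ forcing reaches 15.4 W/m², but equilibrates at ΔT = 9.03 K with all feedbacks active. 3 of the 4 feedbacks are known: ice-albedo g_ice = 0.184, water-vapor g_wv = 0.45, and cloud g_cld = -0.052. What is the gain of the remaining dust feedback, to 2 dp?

Amplification A = ΔT/ΔT₀ = 9.03/4.4 = 2.052.
Total gain g = 1 − 1/A = 1 − 1/2.052 = 0.5127.
Known gains sum to 0.184 + 0.45 − 0.052 = 0.582.
g_dust = 0.5127 − 0.582 = -0.07.

-0.07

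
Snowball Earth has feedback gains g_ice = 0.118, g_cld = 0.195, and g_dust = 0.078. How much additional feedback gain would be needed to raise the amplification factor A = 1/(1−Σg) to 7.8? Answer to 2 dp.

0.48

Current total gain = 0.391.
Target gain for A = 7.8: g* = 1 − 1/7.8 = 0.8718.
Additional gain needed = 0.8718 − 0.391 = 0.48.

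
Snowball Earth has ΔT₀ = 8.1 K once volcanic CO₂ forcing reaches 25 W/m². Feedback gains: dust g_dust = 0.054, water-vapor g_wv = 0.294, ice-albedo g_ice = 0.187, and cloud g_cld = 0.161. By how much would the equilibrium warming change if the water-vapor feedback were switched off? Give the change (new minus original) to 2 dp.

-13.10 K

Original: g = 0.696, ΔT = 8.1/(1−0.696) = 26.6447 K.
Without water-vapor: g' = 0.402, ΔT' = 8.1/(1−0.402) = 13.5452 K.
Change = 13.5452 − 26.6447 = -13.10 K.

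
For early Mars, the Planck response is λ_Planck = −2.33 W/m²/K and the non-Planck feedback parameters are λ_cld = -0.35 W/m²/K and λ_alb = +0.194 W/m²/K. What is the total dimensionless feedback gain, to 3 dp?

-0.067

Convert to gains: g_cld = -0.35/2.33 = -0.1502; g_alb = 0.194/2.33 = 0.08326.
Total gain g = -0.06694.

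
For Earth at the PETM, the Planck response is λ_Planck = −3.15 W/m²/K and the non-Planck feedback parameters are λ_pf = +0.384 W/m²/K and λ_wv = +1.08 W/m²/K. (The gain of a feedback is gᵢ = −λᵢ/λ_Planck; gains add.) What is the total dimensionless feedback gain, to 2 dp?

Convert to gains: g_pf = 0.384/3.15 = 0.1219; g_wv = 1.08/3.15 = 0.3429.
Total gain g = 0.4648.

0.46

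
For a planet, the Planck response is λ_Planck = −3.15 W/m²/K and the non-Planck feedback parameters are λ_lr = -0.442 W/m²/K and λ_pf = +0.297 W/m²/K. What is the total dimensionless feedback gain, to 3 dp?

Convert to gains: g_lr = -0.442/3.15 = -0.1403; g_pf = 0.297/3.15 = 0.09429.
Total gain g = -0.04601.

-0.046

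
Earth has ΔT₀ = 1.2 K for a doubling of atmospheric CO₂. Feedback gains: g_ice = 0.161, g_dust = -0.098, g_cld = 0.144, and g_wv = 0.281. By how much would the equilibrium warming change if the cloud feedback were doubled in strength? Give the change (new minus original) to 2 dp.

Original: g = 0.488, ΔT = 1.2/(1−0.488) = 2.3438 K.
With doubled cloud: g' = 0.632, ΔT' = 1.2/(1−0.632) = 3.2609 K.
Change = 3.2609 − 2.3438 = 0.92 K.

0.92 K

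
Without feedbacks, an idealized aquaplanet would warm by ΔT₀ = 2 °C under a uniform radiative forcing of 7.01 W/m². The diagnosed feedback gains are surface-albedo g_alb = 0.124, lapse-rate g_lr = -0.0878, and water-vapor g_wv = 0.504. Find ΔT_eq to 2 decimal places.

Total gain g = 0.124 − 0.0878 + 0.504 = 0.5402.
Amplification A = 1/(1 − 0.5402) = 2.175.
ΔT = 2 × 2.175 = 4.35 °C.

4.35 °C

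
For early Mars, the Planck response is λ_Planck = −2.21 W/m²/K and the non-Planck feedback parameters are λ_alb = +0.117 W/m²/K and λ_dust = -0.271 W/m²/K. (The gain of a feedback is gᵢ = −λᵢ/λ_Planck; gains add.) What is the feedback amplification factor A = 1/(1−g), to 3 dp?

0.935

Convert to gains: g_alb = 0.117/2.21 = 0.05294; g_dust = -0.271/2.21 = -0.1226.
Total gain g = -0.06966.
A = 1/(1 + 0.06966) = 0.935.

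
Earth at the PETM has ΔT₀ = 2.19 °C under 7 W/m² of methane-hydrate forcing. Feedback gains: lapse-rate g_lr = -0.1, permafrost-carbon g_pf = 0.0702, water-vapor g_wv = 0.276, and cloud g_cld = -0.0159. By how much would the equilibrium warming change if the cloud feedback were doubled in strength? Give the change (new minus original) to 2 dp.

Original: g = 0.2303, ΔT = 2.19/(1−0.2303) = 2.8453 °C.
With doubled cloud: g' = 0.2144, ΔT' = 2.19/(1−0.2144) = 2.7877 °C.
Change = 2.7877 − 2.8453 = -0.06 °C.

-0.06 °C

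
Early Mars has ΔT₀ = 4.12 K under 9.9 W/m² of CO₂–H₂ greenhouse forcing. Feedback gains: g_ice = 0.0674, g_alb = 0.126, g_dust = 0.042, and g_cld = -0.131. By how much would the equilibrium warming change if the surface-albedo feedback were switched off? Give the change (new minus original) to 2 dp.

-0.57 K

Original: g = 0.1044, ΔT = 4.12/(1−0.1044) = 4.6003 K.
Without surface-albedo: g' = -0.0216, ΔT' = 4.12/(1+0.0216) = 4.0329 K.
Change = 4.0329 − 4.6003 = -0.57 K.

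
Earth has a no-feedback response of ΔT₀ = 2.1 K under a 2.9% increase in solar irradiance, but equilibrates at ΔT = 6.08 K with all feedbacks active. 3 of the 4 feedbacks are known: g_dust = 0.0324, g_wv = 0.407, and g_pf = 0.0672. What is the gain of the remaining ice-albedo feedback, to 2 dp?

Amplification A = ΔT/ΔT₀ = 6.08/2.1 = 2.895.
Total gain g = 1 − 1/A = 1 − 1/2.895 = 0.6546.
Known gains sum to 0.0324 + 0.407 + 0.0672 = 0.5066.
g_ice = 0.6546 − 0.5066 = 0.15.

0.15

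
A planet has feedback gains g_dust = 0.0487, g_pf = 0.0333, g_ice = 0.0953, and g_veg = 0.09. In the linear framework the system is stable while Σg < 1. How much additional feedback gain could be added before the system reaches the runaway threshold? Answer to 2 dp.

Current total gain = 0.0487 + 0.0333 + 0.0953 + 0.09 = 0.2673.
Margin to runaway = 1 − 0.2673 = 0.73.

0.73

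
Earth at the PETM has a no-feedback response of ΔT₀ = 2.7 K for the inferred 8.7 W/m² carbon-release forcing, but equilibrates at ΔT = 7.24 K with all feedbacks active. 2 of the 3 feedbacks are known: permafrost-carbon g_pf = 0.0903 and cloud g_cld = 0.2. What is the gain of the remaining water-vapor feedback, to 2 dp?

0.34

Amplification A = ΔT/ΔT₀ = 7.24/2.7 = 2.681.
Total gain g = 1 − 1/A = 1 − 1/2.681 = 0.627.
Known gains sum to 0.0903 + 0.2 = 0.2903.
g_wv = 0.627 − 0.2903 = 0.34.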